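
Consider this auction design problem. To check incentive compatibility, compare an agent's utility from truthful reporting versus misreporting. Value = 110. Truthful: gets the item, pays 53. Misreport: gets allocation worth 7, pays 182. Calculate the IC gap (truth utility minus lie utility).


Step 1: U(truth) = value - payment = 110 - 53 = 57
Step 2: U(lie) = allocation - payment = 7 - 182 = -175
Step 3: IC gap = 57 - (-175) = 232

232


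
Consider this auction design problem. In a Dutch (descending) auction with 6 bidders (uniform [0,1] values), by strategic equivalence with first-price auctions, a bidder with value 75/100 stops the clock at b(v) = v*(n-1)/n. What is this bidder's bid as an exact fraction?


Step 1: Dutch auctions are strategically equivalent to first-price auctions
Step 2: The equilibrium bid is b(v) = v*(n-1)/n
Step 3: b = 3/4 * 5/6
Step 4: b = 5/8

5/8


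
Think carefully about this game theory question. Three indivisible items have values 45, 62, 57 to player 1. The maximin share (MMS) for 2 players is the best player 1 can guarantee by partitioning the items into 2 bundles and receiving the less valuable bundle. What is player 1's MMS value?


Step 1: Item values = 45, 62, 57
Step 2: Enumerate all 2-bundle partitions and take the smaller bundle:
  Partition 1: {45} vs {62,57} -> bundles 45, 119; min = 45
  Partition 2: {62} vs {45,57} -> bundles 62, 102; min = 62
  Partition 3: {57} vs {45,62} -> bundles 57, 107; min = 57
Step 3: MMS = max(45, 62, 57) = 62

62


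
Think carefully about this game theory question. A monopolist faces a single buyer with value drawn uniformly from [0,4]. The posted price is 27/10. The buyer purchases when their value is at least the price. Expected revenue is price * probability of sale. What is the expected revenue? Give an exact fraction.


Step 1: Posted price r = 27/10, value support [0,4]
Step 2: P(v >= r) = (4 - 27/10)/4 = 13/40
Step 3: Expected revenue = r * P(v >= r) = 27/10 * 13/40
Step 4: Revenue = 351/400

351/400


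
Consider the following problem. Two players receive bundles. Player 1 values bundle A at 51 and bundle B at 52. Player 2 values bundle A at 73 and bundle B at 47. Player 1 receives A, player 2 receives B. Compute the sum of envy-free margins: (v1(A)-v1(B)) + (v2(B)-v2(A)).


Step 1: Player 1's margin = v1(A) - v1(B) = 51 - 52 = -1
Step 2: Player 2's margin = v2(B) - v2(A) = 47 - 73 = -26
Step 3: Total margin = -1 + -26 = -27

-27


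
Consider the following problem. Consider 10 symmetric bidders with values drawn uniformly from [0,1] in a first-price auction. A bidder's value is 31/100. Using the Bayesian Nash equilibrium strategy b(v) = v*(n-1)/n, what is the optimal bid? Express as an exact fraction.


Step 1: The symmetric BNE bidding function is b(v) = v * (n-1) / n
Step 2: Substitute v = 31/100 and n = 10
Step 3: b = 31/100 * 9/10
Step 4: b = 279/1000

279/1000


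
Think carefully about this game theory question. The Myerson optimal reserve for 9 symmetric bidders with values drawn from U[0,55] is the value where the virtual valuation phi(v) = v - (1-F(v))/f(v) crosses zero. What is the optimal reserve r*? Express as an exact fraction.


Step 1: For U[0,55], F(v) = v/55 and f(v) = 1/55
Step 2: phi(v) = v - (1 - v/55)/(1/55) = v - (55 - v) = 2v - 55
Step 3: Set phi(r*) = 0: 2r* - 55 = 0
Step 4: r* = 55/2 (the number of bidders n = 9 does not enter)

55/2


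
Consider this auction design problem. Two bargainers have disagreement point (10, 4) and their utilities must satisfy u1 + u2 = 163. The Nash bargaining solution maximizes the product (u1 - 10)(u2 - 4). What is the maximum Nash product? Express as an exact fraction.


Step 1: The Nash solution splits surplus symmetrically above the disagreement point
Step 2: u1 = (total + d1 - d2)/2 = (163 + 10 - 4)/2 = 169/2
Step 3: u2 = (total - d1 + d2)/2 = (163 - 10 + 4)/2 = 157/2
Step 4: Nash product = (169/2 - 10) * (157/2 - 4)
Step 5: = 149/2 * 149/2 = 22201/4

22201/4


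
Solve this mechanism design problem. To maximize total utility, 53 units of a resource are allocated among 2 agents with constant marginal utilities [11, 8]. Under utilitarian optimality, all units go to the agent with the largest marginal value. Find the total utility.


Step 1: The marginal utilities are [11, 8]
Step 2: The highest marginal utility is 11
Step 3: All 53 units go to that agent
Step 4: Total utility = 11 * 53 = 583

583


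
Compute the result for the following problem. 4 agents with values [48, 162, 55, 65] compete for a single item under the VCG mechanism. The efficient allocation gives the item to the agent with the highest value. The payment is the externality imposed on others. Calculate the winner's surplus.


Step 1: The winner is the agent with the highest value: agent 1 with value 162
Step 2: Values of other agents: [48, 55, 65]
Step 3: VCG payment = max of others' values = 65
Step 4: Surplus = 162 - 65 = 97

97


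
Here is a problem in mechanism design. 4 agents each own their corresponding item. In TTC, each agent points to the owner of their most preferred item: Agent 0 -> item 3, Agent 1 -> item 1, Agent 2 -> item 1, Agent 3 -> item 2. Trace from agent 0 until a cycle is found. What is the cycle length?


Step 1: Trace the pointer graph from agent 0: 0 -> 3 -> 2 -> 1 -> 1
Step 2: A cycle is detected when we revisit agent 1
Step 3: The cycle is: 1 -> 1
Step 4: Cycle length = 1

1


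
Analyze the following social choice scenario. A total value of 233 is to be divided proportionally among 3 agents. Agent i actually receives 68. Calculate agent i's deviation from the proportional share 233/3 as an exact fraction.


Step 1: Proportional share = 233/3
Step 2: Agent's actual allocation = 68
Step 3: Excess = 68 - 233/3 = -29/3

-29/3


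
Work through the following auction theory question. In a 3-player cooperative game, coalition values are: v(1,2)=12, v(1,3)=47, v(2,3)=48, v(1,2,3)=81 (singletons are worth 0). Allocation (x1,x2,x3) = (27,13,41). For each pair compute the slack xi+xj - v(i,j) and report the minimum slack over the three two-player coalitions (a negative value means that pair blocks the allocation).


Step 1: Slack for coalition (1,2): x1+x2 - v12 = 40 - 12 = 28
Step 2: Slack for coalition (1,3): x1+x3 - v13 = 68 - 47 = 21
Step 3: Slack for coalition (2,3): x2+x3 - v23 = 54 - 48 = 6
Step 4: Minimum slack = min(28, 21, 6) = 6, attained by (2,3); no pair can gain by deviating, so the allocation is in the core

6


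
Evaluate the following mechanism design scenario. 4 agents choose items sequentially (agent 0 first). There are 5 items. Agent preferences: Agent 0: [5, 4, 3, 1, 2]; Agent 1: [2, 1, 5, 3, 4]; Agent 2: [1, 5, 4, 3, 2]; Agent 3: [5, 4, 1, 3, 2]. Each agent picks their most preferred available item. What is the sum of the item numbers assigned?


Step 1: Agent 0 picks item 5
Step 2: Agent 1 picks item 2
Step 3: Agent 2 picks item 1
Step 4: Agent 3 picks item 4
Step 5: Sum = 5 + 2 + 1 + 4 = 12

12


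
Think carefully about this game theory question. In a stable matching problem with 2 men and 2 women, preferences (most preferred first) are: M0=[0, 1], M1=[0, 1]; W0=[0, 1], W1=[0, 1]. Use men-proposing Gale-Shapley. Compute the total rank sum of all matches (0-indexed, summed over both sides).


Step 1: Run Gale-Shapley (men propose, women hold best offer):
  M0 proposes to W0; she accepts
  M1 proposes to W0; rejected
  M1 proposes to W1; she accepts
Step 2: Final matching: W0-M0, W1-M1
Step 3: 0-indexed ranks (man's rank of his match, then woman's): 0 + 0 + 1 + 1
Step 4: Total rank sum = 2

2


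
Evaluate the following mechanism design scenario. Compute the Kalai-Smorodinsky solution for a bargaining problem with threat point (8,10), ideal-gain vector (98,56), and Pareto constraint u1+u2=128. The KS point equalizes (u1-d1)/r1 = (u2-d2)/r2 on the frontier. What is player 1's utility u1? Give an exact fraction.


Step 1: At the KS point, (u1-d1)/r1 = (u2-d2)/r2 = t and u1+u2 = 128
Step 2: u1 = d1 + r1*t and u2 = d2 + r2*t, so (d1 + r1*t) + (d2 + r2*t) = 128
Step 3: t = (128 - 8 - 10)/(98 + 56) = 110/154 = 5/7
Step 4: u1 = d1 + r1*t = 8 + 98 * 5/7 = 78
Step 5: (Check: u2 = d2 + r2*t = 50; u1+u2 = 78 + 50 = 128, on the frontier.)

78


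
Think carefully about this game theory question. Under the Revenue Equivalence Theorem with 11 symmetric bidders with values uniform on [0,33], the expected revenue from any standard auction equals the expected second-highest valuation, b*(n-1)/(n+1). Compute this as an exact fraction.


Step 1: By Revenue Equivalence, expected revenue = b*(n-1)/(n+1)
Step 2: Substituting n = 11, b = 33
Step 3: Revenue = 33*(11-1)/(11+1) = 33*10/12
Step 4: Revenue = 330/12 = 55/2

55/2


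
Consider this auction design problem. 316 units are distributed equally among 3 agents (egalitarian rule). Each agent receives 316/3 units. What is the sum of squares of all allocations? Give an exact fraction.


Step 1: Each agent's share = 316/3
Step 2: Square of each share = (316/3)^2 = 99856/9
Step 3: Sum of squares = 3 * 99856/9 = 99856/3

99856/3


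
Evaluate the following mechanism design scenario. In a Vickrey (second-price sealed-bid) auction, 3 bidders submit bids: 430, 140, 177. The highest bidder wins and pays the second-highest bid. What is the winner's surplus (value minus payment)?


Step 1: Sort bids in descending order: 430, 177, 140
Step 2: The winning bid is the highest: 430
Step 3: The payment equals the second-highest bid: 177
Step 4: Surplus = winner's bid - payment = 430 - 177 = 253

253


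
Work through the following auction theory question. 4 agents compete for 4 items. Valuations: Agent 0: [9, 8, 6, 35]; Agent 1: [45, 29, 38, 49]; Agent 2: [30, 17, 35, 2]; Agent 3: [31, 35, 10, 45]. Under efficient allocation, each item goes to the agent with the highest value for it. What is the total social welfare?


Step 1: For each item, find the maximum value among all agents.
Step 2: Item 0 -> Agent 1 (value 45)
Step 3: Item 1 -> Agent 3 (value 35)
Step 4: Item 2 -> Agent 1 (value 38)
Step 5: Item 3 -> Agent 1 (value 49)
Step 6: Total welfare = 45 + 35 + 38 + 49 = 167

167


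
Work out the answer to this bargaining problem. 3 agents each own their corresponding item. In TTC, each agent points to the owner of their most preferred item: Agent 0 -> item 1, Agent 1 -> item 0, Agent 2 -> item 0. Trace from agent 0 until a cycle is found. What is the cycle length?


Step 1: Trace the pointer graph from agent 0: 0 -> 1 -> 0
Step 2: A cycle is detected when we revisit agent 0
Step 3: The cycle is: 0 -> 1 -> 0
Step 4: Cycle length = 2

2


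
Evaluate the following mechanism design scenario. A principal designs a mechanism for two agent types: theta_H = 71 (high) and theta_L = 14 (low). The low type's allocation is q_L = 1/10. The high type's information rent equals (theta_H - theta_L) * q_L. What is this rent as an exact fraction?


Step 1: theta_H - theta_L = 71 - 14 = 57
Step 2: Information rent = (theta_H - theta_L) * q_L
Step 3: = 57 * 1/10
Step 4: = 57/10

57/10


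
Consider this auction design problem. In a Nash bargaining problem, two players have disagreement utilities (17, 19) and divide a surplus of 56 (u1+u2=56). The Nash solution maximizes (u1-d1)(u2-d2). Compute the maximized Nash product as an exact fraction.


Step 1: The Nash solution splits surplus symmetrically above the disagreement point
Step 2: u1 = (total + d1 - d2)/2 = (56 + 17 - 19)/2 = 27
Step 3: u2 = (total - d1 + d2)/2 = (56 - 17 + 19)/2 = 29
Step 4: Nash product = (27 - 17) * (29 - 19)
Step 5: = 10 * 10 = 100

100


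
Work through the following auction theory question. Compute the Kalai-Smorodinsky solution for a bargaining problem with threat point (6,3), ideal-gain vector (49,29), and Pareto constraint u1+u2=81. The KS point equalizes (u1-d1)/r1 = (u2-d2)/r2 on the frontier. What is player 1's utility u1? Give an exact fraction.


Step 1: At the KS point, (u1-d1)/r1 = (u2-d2)/r2 = t and u1+u2 = 81
Step 2: u1 = d1 + r1*t and u2 = d2 + r2*t, so (d1 + r1*t) + (d2 + r2*t) = 81
Step 3: t = (81 - 6 - 3)/(49 + 29) = 72/78 = 12/13
Step 4: u1 = d1 + r1*t = 6 + 49 * 12/13 = 666/13
Step 5: (Check: u2 = d2 + r2*t = 387/13; u1+u2 = 666/13 + 387/13 = 81, on the frontier.)

666/13


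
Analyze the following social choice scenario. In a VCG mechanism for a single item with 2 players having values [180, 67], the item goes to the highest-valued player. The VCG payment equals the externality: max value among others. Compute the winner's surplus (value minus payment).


Step 1: The winner is the agent with the highest value: agent 0 with value 180
Step 2: Values of other agents: [67]
Step 3: VCG payment = max of others' values = 67
Step 4: Surplus = 180 - 67 = 113

113


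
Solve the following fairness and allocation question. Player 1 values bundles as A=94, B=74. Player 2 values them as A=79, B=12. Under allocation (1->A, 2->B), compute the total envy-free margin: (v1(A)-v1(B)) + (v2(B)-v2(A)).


Step 1: Player 1's margin = v1(A) - v1(B) = 94 - 74 = 20
Step 2: Player 2's margin = v2(B) - v2(A) = 12 - 79 = -67
Step 3: Total margin = 20 + -67 = -47

-47


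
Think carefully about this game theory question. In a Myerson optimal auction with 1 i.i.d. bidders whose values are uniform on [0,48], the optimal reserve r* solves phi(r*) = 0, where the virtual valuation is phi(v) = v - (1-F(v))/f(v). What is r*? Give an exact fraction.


Step 1: For U[0,48], F(v) = v/48 and f(v) = 1/48
Step 2: phi(v) = v - (1 - v/48)/(1/48) = v - (48 - v) = 2v - 48
Step 3: Set phi(r*) = 0: 2r* - 48 = 0
Step 4: r* = 48/2 = 24 (the number of bidders n = 1 does not enter)

24


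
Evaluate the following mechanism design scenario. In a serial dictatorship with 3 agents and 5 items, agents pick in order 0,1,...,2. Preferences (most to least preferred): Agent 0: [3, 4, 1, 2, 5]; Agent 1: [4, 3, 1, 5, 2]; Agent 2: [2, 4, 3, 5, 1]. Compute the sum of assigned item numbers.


Step 1: Agent 0 picks item 3
Step 2: Agent 1 picks item 4
Step 3: Agent 2 picks item 2
Step 4: Sum = 3 + 4 + 2 = 9

9


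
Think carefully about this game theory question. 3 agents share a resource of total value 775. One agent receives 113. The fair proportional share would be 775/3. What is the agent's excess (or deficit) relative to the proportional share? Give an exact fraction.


Step 1: Proportional share = 775/3
Step 2: Agent's actual allocation = 113
Step 3: Excess = 113 - 775/3 = -436/3

-436/3


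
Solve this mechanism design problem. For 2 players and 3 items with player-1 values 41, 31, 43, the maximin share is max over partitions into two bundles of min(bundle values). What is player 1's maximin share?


Step 1: Item values = 41, 31, 43
Step 2: Enumerate all 2-bundle partitions and take the smaller bundle:
  Partition 1: {41} vs {31,43} -> bundles 41, 74; min = 41
  Partition 2: {31} vs {41,43} -> bundles 31, 84; min = 31
  Partition 3: {43} vs {41,31} -> bundles 43, 72; min = 43
Step 3: MMS = max(41, 31, 43) = 43

43


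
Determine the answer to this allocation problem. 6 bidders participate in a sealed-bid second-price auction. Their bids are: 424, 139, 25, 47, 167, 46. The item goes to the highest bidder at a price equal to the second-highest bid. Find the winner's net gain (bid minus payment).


Step 1: Sort bids in descending order: 424, 167, 139, 47, 46, 25
Step 2: The winning bid is the highest: 424
Step 3: The payment equals the second-highest bid: 167
Step 4: Surplus = winner's bid - payment = 424 - 167 = 257

257


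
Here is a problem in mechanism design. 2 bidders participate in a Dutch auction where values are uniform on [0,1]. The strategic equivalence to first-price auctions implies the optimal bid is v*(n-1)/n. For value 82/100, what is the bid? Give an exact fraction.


Step 1: Dutch auctions are strategically equivalent to first-price auctions
Step 2: The equilibrium bid is b(v) = v*(n-1)/n
Step 3: b = 41/50 * 1/2
Step 4: b = 41/100

41/100


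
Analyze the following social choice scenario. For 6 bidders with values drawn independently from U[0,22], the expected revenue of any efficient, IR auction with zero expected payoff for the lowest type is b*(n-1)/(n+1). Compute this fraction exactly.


Step 1: By Revenue Equivalence, expected revenue = b*(n-1)/(n+1)
Step 2: Substituting n = 6, b = 22
Step 3: Revenue = 22*(6-1)/(6+1) = 22*5/7
Step 4: Revenue = 110/7

110/7


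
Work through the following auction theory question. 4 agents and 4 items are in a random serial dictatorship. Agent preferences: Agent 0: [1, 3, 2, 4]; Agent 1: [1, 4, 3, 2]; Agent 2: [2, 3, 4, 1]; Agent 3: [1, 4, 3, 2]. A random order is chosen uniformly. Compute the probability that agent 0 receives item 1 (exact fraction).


Step 1: Agent 0 wants item 1
Step 2: There are 24 possible orderings of agents
Step 3: In 8 orderings, agent 0 gets item 1
Step 4: Probability = 8/24 = 1/3

1/3


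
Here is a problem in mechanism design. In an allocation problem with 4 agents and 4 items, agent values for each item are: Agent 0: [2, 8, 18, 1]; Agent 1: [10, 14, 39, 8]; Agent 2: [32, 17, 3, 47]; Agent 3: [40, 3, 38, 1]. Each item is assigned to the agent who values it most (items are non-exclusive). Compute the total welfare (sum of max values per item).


Step 1: For each item, find the maximum value among all agents.
Step 2: Item 0 -> Agent 3 (value 40)
Step 3: Item 1 -> Agent 2 (value 17)
Step 4: Item 2 -> Agent 1 (value 39)
Step 5: Item 3 -> Agent 2 (value 47)
Step 6: Total welfare = 40 + 17 + 39 + 47 = 143

143


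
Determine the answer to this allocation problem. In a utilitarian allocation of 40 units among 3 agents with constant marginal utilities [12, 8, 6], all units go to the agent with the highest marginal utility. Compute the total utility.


Step 1: The marginal utilities are [12, 8, 6]
Step 2: The highest marginal utility is 12
Step 3: All 40 units go to that agent
Step 4: Total utility = 12 * 40 = 480

480


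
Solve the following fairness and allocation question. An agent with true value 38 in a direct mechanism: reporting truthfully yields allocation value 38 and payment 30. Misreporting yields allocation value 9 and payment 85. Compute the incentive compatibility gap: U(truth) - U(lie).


Step 1: U(truth) = value - payment = 38 - 30 = 8
Step 2: U(lie) = allocation - payment = 9 - 85 = -76
Step 3: IC gap = 8 - (-76) = 84

84


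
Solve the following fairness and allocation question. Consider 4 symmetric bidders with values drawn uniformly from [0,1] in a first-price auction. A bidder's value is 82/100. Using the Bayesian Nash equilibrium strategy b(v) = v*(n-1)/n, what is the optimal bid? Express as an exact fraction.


Step 1: The symmetric BNE bidding function is b(v) = v * (n-1) / n
Step 2: Substitute v = 41/50 and n = 4
Step 3: b = 41/50 * 3/4
Step 4: b = 123/200

123/200


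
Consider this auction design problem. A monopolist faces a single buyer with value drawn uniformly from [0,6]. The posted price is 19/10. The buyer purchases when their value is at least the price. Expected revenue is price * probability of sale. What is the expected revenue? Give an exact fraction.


Step 1: Posted price r = 19/10, value support [0,6]
Step 2: P(v >= r) = (6 - 19/10)/6 = 41/60
Step 3: Expected revenue = r * P(v >= r) = 19/10 * 41/60
Step 4: Revenue = 779/600

779/600


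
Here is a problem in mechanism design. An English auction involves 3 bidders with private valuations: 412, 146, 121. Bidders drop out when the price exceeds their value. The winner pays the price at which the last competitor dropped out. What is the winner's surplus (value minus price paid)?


Step 1: Identify the highest value: 412
Step 2: Identify the second-highest value: 146
Step 3: The final price = second-highest value = 146
Step 4: Surplus = 412 - 146 = 266

266


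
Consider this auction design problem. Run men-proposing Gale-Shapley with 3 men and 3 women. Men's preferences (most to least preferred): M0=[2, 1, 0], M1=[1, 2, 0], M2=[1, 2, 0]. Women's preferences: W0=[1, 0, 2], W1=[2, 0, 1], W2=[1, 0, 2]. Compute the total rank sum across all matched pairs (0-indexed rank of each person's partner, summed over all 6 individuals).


Step 1: Run Gale-Shapley (men propose, women hold best offer):
  M0 proposes to W2; she accepts
  M1 proposes to W1; she accepts
  M2 proposes to W1; she switches from M1
  M1 proposes to W2; she switches from M0
  M0 proposes to W1; rejected
  M0 proposes to W0; she accepts
Step 2: Final matching: W0-M0, W1-M2, W2-M1
Step 3: 0-indexed ranks (man's rank of his match, then woman's): 2 + 1 + 0 + 0 + 1 + 0
Step 4: Total rank sum = 4

4


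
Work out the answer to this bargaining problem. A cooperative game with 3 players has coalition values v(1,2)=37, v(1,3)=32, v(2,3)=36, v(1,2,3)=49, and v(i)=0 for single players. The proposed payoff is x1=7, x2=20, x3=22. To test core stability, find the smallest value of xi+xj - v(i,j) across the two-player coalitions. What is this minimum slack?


Step 1: Slack for coalition (1,2): x1+x2 - v12 = 27 - 37 = -10
Step 2: Slack for coalition (1,3): x1+x3 - v13 = 29 - 32 = -3
Step 3: Slack for coalition (2,3): x2+x3 - v23 = 42 - 36 = 6
Step 4: Minimum slack = min(-10, -3, 6) = -10, attained by (1,2); coalition (1,2) can block (slack < 0), so the allocation is not in the core

-10


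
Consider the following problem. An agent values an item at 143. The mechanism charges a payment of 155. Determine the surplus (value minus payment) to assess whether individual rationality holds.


Step 1: Surplus = value - payment = 143 - 155 = -12
Step 2: IR is violated (surplus < 0)

-12


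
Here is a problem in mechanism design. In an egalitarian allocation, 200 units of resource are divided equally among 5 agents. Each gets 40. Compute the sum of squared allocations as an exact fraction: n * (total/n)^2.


Step 1: Each agent's share = 200/5 = 40
Step 2: Square of each share = (40)^2 = 1600
Step 3: Sum of squares = 5 * 1600 = 8000

8000


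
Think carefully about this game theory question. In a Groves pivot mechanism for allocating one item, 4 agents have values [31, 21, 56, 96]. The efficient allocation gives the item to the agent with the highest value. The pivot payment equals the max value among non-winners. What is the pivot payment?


Step 1: The efficient winner is agent 3 with value 96
Step 2: Other agents' values: [31, 21, 56]
Step 3: Pivot payment = max(others) = 56
Step 4: The winner pays 56

56


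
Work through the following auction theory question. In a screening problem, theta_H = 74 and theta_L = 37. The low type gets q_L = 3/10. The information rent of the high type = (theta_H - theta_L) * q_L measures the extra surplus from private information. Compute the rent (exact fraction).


Step 1: theta_H - theta_L = 74 - 37 = 37
Step 2: Information rent = (theta_H - theta_L) * q_L
Step 3: = 37 * 3/10
Step 4: = 111/10

111/10


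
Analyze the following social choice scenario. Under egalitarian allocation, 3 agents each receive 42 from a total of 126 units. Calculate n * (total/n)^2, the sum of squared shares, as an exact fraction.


Step 1: Each agent's share = 126/3 = 42
Step 2: Square of each share = (42)^2 = 1764
Step 3: Sum of squares = 3 * 1764 = 5292

5292


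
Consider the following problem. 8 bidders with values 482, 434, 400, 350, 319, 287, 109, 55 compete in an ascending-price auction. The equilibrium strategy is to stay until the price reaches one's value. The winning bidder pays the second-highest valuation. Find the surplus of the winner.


Step 1: Identify the highest value: 482
Step 2: Identify the second-highest value: 434
Step 3: The final price = second-highest value = 434
Step 4: Surplus = 482 - 434 = 48

48


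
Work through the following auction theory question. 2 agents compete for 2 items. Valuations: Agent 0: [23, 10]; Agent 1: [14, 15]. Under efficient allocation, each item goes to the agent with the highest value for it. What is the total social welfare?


Step 1: For each item, find the maximum value among all agents.
Step 2: Item 0 -> Agent 0 (value 23)
Step 3: Item 1 -> Agent 1 (value 15)
Step 4: Total welfare = 23 + 15 = 38

38


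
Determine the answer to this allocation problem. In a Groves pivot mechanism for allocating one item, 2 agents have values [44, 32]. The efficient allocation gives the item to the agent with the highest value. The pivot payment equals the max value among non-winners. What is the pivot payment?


Step 1: The efficient winner is agent 0 with value 44
Step 2: Other agents' values: [32]
Step 3: Pivot payment = max(others) = 32
Step 4: The winner pays 32

32


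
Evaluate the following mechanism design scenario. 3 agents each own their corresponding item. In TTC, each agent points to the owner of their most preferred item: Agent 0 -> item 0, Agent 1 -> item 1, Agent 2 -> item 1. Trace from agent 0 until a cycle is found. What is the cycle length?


Step 1: Trace the pointer graph from agent 0: 0 -> 0
Step 2: A cycle is detected when we revisit agent 0
Step 3: The cycle is: 0 -> 0
Step 4: Cycle length = 1

1


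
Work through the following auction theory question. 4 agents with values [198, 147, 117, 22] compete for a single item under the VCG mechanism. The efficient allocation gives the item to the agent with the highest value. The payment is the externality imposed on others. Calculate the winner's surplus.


Step 1: The winner is the agent with the highest value: agent 0 with value 198
Step 2: Values of other agents: [147, 117, 22]
Step 3: VCG payment = max of others' values = 147
Step 4: Surplus = 198 - 147 = 51

51


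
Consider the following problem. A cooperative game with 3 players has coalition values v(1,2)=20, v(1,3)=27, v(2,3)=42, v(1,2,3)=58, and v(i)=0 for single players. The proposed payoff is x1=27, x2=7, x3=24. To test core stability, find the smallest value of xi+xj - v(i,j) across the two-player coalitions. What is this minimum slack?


Step 1: Slack for coalition (1,2): x1+x2 - v12 = 34 - 20 = 14
Step 2: Slack for coalition (1,3): x1+x3 - v13 = 51 - 27 = 24
Step 3: Slack for coalition (2,3): x2+x3 - v23 = 31 - 42 = -11
Step 4: Minimum slack = min(14, 24, -11) = -11, attained by (2,3); coalition (2,3) can block (slack < 0), so the allocation is not in the core

-11


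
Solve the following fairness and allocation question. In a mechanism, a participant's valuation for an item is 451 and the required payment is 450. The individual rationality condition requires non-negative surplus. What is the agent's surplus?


Step 1: Surplus = value - payment = 451 - 450 = 1
Step 2: IR is satisfied (surplus >= 0)

1


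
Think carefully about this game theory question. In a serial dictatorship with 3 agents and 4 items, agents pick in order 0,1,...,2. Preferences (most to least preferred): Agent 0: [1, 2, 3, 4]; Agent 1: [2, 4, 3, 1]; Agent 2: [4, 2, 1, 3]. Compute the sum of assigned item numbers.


Step 1: Agent 0 picks item 1
Step 2: Agent 1 picks item 2
Step 3: Agent 2 picks item 4
Step 4: Sum = 1 + 2 + 4 = 7

7


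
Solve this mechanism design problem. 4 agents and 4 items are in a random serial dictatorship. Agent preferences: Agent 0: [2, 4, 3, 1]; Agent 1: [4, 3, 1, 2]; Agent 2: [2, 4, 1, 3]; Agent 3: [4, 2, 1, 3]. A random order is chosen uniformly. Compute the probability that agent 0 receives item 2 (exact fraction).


Step 1: Agent 0 wants item 2
Step 2: There are 24 possible orderings of agents
Step 3: In 11 orderings, agent 0 gets item 2
Step 4: Probability = 11/24

11/24


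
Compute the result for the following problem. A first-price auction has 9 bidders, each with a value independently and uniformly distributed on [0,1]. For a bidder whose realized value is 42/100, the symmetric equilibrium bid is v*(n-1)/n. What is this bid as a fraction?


Step 1: The symmetric BNE bidding function is b(v) = v * (n-1) / n
Step 2: Substitute v = 21/50 and n = 9
Step 3: b = 21/50 * 8/9
Step 4: b = 28/75

28/75


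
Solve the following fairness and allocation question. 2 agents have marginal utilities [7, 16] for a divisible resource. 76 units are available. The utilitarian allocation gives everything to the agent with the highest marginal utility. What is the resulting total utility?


Step 1: The marginal utilities are [7, 16]
Step 2: The highest marginal utility is 16
Step 3: All 76 units go to that agent
Step 4: Total utility = 16 * 76 = 1216

1216


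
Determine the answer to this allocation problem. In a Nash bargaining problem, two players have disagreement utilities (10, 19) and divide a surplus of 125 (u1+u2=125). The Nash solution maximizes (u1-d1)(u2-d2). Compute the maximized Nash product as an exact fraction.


Step 1: The Nash solution splits surplus symmetrically above the disagreement point
Step 2: u1 = (total + d1 - d2)/2 = (125 + 10 - 19)/2 = 58
Step 3: u2 = (total - d1 + d2)/2 = (125 - 10 + 19)/2 = 67
Step 4: Nash product = (58 - 10) * (67 - 19)
Step 5: = 48 * 48 = 2304

2304


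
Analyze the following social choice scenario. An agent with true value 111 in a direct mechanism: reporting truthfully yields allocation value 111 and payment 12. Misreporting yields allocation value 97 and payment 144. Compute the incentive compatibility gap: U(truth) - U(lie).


Step 1: U(truth) = value - payment = 111 - 12 = 99
Step 2: U(lie) = allocation - payment = 97 - 144 = -47
Step 3: IC gap = 99 - (-47) = 146

146


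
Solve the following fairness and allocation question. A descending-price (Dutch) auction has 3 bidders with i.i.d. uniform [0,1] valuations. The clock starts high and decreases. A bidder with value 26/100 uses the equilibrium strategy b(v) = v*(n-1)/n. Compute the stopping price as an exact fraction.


Step 1: Dutch auctions are strategically equivalent to first-price auctions
Step 2: The equilibrium bid is b(v) = v*(n-1)/n
Step 3: b = 13/50 * 2/3
Step 4: b = 13/75

13/75


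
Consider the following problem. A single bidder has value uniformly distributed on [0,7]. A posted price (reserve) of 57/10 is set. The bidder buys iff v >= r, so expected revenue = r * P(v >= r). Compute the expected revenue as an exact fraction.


Step 1: Posted price r = 57/10, value support [0,7]
Step 2: P(v >= r) = (7 - 57/10)/7 = 13/70
Step 3: Expected revenue = r * P(v >= r) = 57/10 * 13/70
Step 4: Revenue = 741/700

741/700


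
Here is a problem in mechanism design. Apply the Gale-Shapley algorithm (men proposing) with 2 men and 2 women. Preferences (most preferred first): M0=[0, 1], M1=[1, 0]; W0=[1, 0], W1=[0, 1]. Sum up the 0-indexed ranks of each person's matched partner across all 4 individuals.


Step 1: Run Gale-Shapley (men propose, women hold best offer):
  M0 proposes to W0; she accepts
  M1 proposes to W1; she accepts
Step 2: Final matching: W0-M0, W1-M1
Step 3: 0-indexed ranks (man's rank of his match, then woman's): 0 + 1 + 0 + 1
Step 4: Total rank sum = 2

2


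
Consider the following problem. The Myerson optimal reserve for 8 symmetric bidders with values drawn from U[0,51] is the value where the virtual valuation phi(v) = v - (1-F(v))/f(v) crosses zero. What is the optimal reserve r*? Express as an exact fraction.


Step 1: For U[0,51], F(v) = v/51 and f(v) = 1/51
Step 2: phi(v) = v - (1 - v/51)/(1/51) = v - (51 - v) = 2v - 51
Step 3: Set phi(r*) = 0: 2r* - 51 = 0
Step 4: r* = 51/2 (the number of bidders n = 8 does not enter)

51/2


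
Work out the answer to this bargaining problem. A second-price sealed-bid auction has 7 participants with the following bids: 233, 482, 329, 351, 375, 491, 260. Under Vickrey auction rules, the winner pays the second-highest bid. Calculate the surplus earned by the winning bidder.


Step 1: Sort bids in descending order: 491, 482, 375, 351, 329, 260, 233
Step 2: The winning bid is the highest: 491
Step 3: The payment equals the second-highest bid: 482
Step 4: Surplus = winner's bid - payment = 491 - 482 = 9

9


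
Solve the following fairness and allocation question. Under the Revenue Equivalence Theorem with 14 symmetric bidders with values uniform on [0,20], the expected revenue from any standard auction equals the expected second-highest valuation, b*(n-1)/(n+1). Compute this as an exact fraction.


Step 1: By Revenue Equivalence, expected revenue = b*(n-1)/(n+1)
Step 2: Substituting n = 14, b = 20
Step 3: Revenue = 20*(14-1)/(14+1) = 20*13/15
Step 4: Revenue = 260/15 = 52/3

52/3


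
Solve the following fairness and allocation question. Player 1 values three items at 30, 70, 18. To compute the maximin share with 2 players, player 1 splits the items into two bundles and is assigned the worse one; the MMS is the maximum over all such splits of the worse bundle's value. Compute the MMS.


Step 1: Item values = 30, 70, 18
Step 2: Enumerate all 2-bundle partitions and take the smaller bundle:
  Partition 1: {30} vs {70,18} -> bundles 30, 88; min = 30
  Partition 2: {70} vs {30,18} -> bundles 70, 48; min = 48
  Partition 3: {18} vs {30,70} -> bundles 18, 100; min = 18
Step 3: MMS = max(30, 48, 18) = 48

48


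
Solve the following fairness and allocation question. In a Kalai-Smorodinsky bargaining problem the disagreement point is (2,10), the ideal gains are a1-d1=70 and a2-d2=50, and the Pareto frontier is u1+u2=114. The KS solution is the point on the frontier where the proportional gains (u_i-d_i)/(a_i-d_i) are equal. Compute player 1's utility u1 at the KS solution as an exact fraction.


Step 1: At the KS point, (u1-d1)/r1 = (u2-d2)/r2 = t and u1+u2 = 114
Step 2: u1 = d1 + r1*t and u2 = d2 + r2*t, so (d1 + r1*t) + (d2 + r2*t) = 114
Step 3: t = (114 - 2 - 10)/(70 + 50) = 102/120 = 17/20
Step 4: u1 = d1 + r1*t = 2 + 70 * 17/20 = 123/2
Step 5: (Check: u2 = d2 + r2*t = 105/2; u1+u2 = 123/2 + 105/2 = 114, on the frontier.)

123/2


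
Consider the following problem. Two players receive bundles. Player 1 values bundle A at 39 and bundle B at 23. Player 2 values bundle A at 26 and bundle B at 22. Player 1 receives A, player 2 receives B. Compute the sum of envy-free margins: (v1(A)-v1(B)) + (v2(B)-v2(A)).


Step 1: Player 1's margin = v1(A) - v1(B) = 39 - 23 = 16
Step 2: Player 2's margin = v2(B) - v2(A) = 22 - 26 = -4
Step 3: Total margin = 16 + -4 = 12

12


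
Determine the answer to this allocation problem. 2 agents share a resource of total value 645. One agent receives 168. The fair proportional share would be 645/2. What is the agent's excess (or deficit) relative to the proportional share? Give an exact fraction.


Step 1: Proportional share = 645/2
Step 2: Agent's actual allocation = 168
Step 3: Excess = 168 - 645/2 = -309/2

-309/2


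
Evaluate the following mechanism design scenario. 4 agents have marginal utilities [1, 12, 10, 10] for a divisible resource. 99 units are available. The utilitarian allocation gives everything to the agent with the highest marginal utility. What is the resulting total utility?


Step 1: The marginal utilities are [1, 12, 10, 10]
Step 2: The highest marginal utility is 12
Step 3: All 99 units go to that agent
Step 4: Total utility = 12 * 99 = 1188

1188


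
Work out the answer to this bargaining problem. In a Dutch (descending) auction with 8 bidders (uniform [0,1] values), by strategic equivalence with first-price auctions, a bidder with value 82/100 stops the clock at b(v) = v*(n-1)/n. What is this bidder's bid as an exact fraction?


Step 1: Dutch auctions are strategically equivalent to first-price auctions
Step 2: The equilibrium bid is b(v) = v*(n-1)/n
Step 3: b = 41/50 * 7/8
Step 4: b = 287/400

287/400


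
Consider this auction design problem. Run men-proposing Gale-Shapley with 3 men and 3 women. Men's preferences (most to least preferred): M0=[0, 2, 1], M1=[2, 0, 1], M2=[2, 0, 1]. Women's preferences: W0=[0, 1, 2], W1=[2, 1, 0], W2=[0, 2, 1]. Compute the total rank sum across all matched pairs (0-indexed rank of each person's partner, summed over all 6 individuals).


Step 1: Run Gale-Shapley (men propose, women hold best offer):
  M0 proposes to W0; she accepts
  M1 proposes to W2; she accepts
  M2 proposes to W2; she switches from M1
  M1 proposes to W0; rejected
  M1 proposes to W1; she accepts
Step 2: Final matching: W0-M0, W1-M1, W2-M2
Step 3: 0-indexed ranks (man's rank of his match, then woman's): 0 + 0 + 2 + 1 + 0 + 1
Step 4: Total rank sum = 4

4


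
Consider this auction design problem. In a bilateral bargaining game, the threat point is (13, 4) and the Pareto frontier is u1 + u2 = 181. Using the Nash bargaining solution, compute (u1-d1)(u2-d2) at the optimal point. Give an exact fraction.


Step 1: The Nash solution splits surplus symmetrically above the disagreement point
Step 2: u1 = (total + d1 - d2)/2 = (181 + 13 - 4)/2 = 95
Step 3: u2 = (total - d1 + d2)/2 = (181 - 13 + 4)/2 = 86
Step 4: Nash product = (95 - 13) * (86 - 4)
Step 5: = 82 * 82 = 6724

6724


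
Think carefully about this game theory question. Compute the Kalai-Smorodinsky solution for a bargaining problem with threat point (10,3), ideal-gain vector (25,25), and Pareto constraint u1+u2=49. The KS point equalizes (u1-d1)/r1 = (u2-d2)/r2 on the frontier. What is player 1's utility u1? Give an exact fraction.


Step 1: At the KS point, (u1-d1)/r1 = (u2-d2)/r2 = t and u1+u2 = 49
Step 2: u1 = d1 + r1*t and u2 = d2 + r2*t, so (d1 + r1*t) + (d2 + r2*t) = 49
Step 3: t = (49 - 10 - 3)/(25 + 25) = 36/50 = 18/25
Step 4: u1 = d1 + r1*t = 10 + 25 * 18/25 = 28
Step 5: (Check: u2 = d2 + r2*t = 21; u1+u2 = 28 + 21 = 49, on the frontier.)

28


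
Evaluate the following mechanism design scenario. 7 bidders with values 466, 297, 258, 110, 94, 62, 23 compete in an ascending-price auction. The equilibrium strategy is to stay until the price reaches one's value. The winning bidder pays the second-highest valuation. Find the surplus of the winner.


Step 1: Identify the highest value: 466
Step 2: Identify the second-highest value: 297
Step 3: The final price = second-highest value = 297
Step 4: Surplus = 466 - 297 = 169

169


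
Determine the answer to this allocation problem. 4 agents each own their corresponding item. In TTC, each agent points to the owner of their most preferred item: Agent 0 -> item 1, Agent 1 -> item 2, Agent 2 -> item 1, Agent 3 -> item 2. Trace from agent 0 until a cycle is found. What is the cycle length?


Step 1: Trace the pointer graph from agent 0: 0 -> 1 -> 2 -> 1
Step 2: A cycle is detected when we revisit agent 1
Step 3: The cycle is: 1 -> 2 -> 1
Step 4: Cycle length = 2

2


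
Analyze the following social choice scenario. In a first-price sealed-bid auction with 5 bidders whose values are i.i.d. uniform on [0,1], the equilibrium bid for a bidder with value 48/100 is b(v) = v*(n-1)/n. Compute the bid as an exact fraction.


Step 1: The symmetric BNE bidding function is b(v) = v * (n-1) / n
Step 2: Substitute v = 12/25 and n = 5
Step 3: b = 12/25 * 4/5
Step 4: b = 48/125

48/125


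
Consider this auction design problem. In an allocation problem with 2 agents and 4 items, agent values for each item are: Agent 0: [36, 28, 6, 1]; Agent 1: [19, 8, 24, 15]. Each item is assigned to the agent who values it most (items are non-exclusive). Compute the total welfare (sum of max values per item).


Step 1: For each item, find the maximum value among all agents.
Step 2: Item 0 -> Agent 0 (value 36)
Step 3: Item 1 -> Agent 0 (value 28)
Step 4: Item 2 -> Agent 1 (value 24)
Step 5: Item 3 -> Agent 1 (value 15)
Step 6: Total welfare = 36 + 28 + 24 + 15 = 103

103


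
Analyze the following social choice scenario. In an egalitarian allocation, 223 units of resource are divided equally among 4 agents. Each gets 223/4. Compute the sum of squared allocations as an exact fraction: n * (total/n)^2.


Step 1: Each agent's share = 223/4
Step 2: Square of each share = (223/4)^2 = 49729/16
Step 3: Sum of squares = 4 * 49729/16 = 49729/4

49729/4


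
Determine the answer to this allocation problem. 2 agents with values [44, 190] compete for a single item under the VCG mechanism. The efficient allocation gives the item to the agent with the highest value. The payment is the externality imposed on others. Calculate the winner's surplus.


Step 1: The winner is the agent with the highest value: agent 1 with value 190
Step 2: Values of other agents: [44]
Step 3: VCG payment = max of others' values = 44
Step 4: Surplus = 190 - 44 = 146

146
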